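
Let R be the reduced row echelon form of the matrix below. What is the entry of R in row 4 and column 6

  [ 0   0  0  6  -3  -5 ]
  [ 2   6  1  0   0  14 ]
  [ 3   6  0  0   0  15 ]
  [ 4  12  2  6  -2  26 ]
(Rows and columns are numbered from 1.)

3

r1 <=> r2
r1 → 1/2·r1
r3 → r3 − 3·r1
r4 → r4 − 4·r1
r2 <=> r3
r2 → -1/3·r2
r3 → 1/6·r3
r4 → r4 − 6·r3
r3 → r3 + 1/2·r4
r1 → r1 − 3·r2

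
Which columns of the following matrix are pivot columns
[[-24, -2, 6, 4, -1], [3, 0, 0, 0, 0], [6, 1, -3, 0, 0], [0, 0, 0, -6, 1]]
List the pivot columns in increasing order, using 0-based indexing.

Multiply R1 by -1/24.
  [ 1  1/12  -1/4  -1/6  1/24 ]
  [ 3     0     0     0     0 ]
  [ 6     1    -3     0     0 ]
  [ 0     0     0    -6     1 ]
Subtract 3 times R1 from R2.
  [ 1  1/12  -1/4  -1/6  1/24 ]
  [ 0  -1/4   3/4   1/2  -1/8 ]
  [ 6     1    -3     0     0 ]
  [ 0     0     0    -6     1 ]
Subtract 6 times R1 from R3.
  [ 1  1/12  -1/4  -1/6  1/24 ]
  [ 0  -1/4   3/4   1/2  -1/8 ]
  [ 0   1/2  -3/2     1  -1/4 ]
  [ 0     0     0    -6     1 ]
Multiply R2 by -4.
  [ 1  1/12  -1/4  -1/6  1/24 ]
  [ 0     1    -3    -2   1/2 ]
  [ 0   1/2  -3/2     1  -1/4 ]
  [ 0     0     0    -6     1 ]
Subtract 1/2 times R2 from R3.
  [ 1  1/12  -1/4  -1/6  1/24 ]
  [ 0     1    -3    -2   1/2 ]
  [ 0     0     0     2  -1/2 ]
  [ 0     0     0    -6     1 ]
Multiply R3 by 1/2.
  [ 1  1/12  -1/4  -1/6  1/24 ]
  [ 0     1    -3    -2   1/2 ]
  [ 0     0     0     1  -1/4 ]
  [ 0     0     0    -6     1 ]
Add 6 times R3 to R4.
  [ 1  1/12  -1/4  -1/6  1/24 ]
  [ 0     1    -3    -2   1/2 ]
  [ 0     0     0     1  -1/4 ]
  [ 0     0     0     0  -1/2 ]
Multiply R4 by -2.
  [ 1  1/12  -1/4  -1/6  1/24 ]
  [ 0     1    -3    -2   1/2 ]
  [ 0     0     0     1  -1/4 ]
  [ 0     0     0     0     1 ]
Add 1/4 times R4 to R3.
  [ 1  1/12  -1/4  -1/6  1/24 ]
  [ 0     1    -3    -2   1/2 ]
  [ 0     0     0     1     0 ]
  [ 0     0     0     0     1 ]
Subtract 1/2 times R4 from R2.
  [ 1  1/12  -1/4  -1/6  1/24 ]
  [ 0     1    -3    -2     0 ]
  [ 0     0     0     1     0 ]
  [ 0     0     0     0     1 ]
Subtract 1/24 times R4 from R1.
  [ 1  1/12  -1/4  -1/6  0 ]
  [ 0     1    -3    -2  0 ]
  [ 0     0     0     1  0 ]
  [ 0     0     0     0  1 ]
Add 2 times R3 to R2.
  [ 1  1/12  -1/4  -1/6  0 ]
  [ 0     1    -3     0  0 ]
  [ 0     0     0     1  0 ]
  [ 0     0     0     0  1 ]
Add 1/6 times R3 to R1.
  [ 1  1/12  -1/4  0  0 ]
  [ 0     1    -3  0  0 ]
  [ 0     0     0  1  0 ]
  [ 0     0     0  0  1 ]
Subtract 1/12 times R2 from R1.
  [ 1  0   0  0  0 ]
  [ 0  1  -3  0  0 ]
  [ 0  0   0  1  0 ]
  [ 0  0   0  0  1 ]
Pivot columns are the columns containing a leading 1.

0, 1, 3, 4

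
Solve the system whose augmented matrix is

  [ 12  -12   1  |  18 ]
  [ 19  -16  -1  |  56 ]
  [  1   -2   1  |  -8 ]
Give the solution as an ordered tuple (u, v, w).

ρ1 -> 1/12·ρ1
  [  1   -1  1/12  |  3/2 ]
  [ 19  -16    -1  |   56 ]
  [  1   -2     1  |   -8 ]
ρ2 -> ρ2 − 19·ρ1
  [ 1  -1    1/12  |   3/2 ]
  [ 0   3  -31/12  |  55/2 ]
  [ 1  -2       1  |    -8 ]
ρ3 -> ρ3 − ρ1
  [ 1  -1    1/12  |    3/2 ]
  [ 0   3  -31/12  |   55/2 ]
  [ 0  -1   11/12  |  -19/2 ]
ρ2 -> 1/3·ρ2
  [ 1  -1    1/12  |    3/2 ]
  [ 0   1  -31/36  |   55/6 ]
  [ 0  -1   11/12  |  -19/2 ]
ρ3 -> ρ3 + ρ2
  [ 1  -1    1/12  |   3/2 ]
  [ 0   1  -31/36  |  55/6 ]
  [ 0   0    1/18  |  -1/3 ]
ρ3 -> 18·ρ3
  [ 1  -1    1/12  |   3/2 ]
  [ 0   1  -31/36  |  55/6 ]
  [ 0   0       1  |    -6 ]
ρ2 -> ρ2 + 31/36·ρ3
  [ 1  -1  1/12  |  3/2 ]
  [ 0   1     0  |    4 ]
  [ 0   0     1  |   -6 ]
ρ1 -> ρ1 − 1/12·ρ3
  [ 1  -1  0  |   2 ]
  [ 0   1  0  |   4 ]
  [ 0   0  1  |  -6 ]
ρ1 -> ρ1 + ρ2
  [ 1  0  0  |   6 ]
  [ 0  1  0  |   4 ]
  [ 0  0  1  |  -6 ]
Reading off the last column: u = 6, v = 4, w = -6.

(6, 4, -6)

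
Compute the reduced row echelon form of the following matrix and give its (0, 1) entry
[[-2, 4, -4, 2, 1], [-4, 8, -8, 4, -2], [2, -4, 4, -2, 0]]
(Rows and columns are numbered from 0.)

r1 := -1/2·r1
  [  1  -2   2  -1  -1/2 ]
  [ -4   8  -8   4    -2 ]
  [  2  -4   4  -2     0 ]
r2 := r2 + 4·r1
  [ 1  -2  2  -1  -1/2 ]
  [ 0   0  0   0    -4 ]
  [ 2  -4  4  -2     0 ]
r3 := r3 − 2·r1
  [ 1  -2  2  -1  -1/2 ]
  [ 0   0  0   0    -4 ]
  [ 0   0  0   0     1 ]
r2 := -1/4·r2
  [ 1  -2  2  -1  -1/2 ]
  [ 0   0  0   0     1 ]
  [ 0   0  0   0     1 ]
r3 := r3 − r2
  [ 1  -2  2  -1  -1/2 ]
  [ 0   0  0   0     1 ]
  [ 0   0  0   0     0 ]
r1 := r1 + 1/2·r2
  [ 1  -2  2  -1  0 ]
  [ 0   0  0   0  1 ]
  [ 0   0  0   0  0 ]

-2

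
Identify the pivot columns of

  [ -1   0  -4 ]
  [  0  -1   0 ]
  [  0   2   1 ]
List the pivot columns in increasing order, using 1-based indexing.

1, 2, 3

R1 -> -1·R1
  [ 1   0  4 ]
  [ 0  -1  0 ]
  [ 0   2  1 ]
R2 -> -1·R2
  [ 1  0  4 ]
  [ 0  1  0 ]
  [ 0  2  1 ]
R3 -> R3 − 2·R2
  [ 1  0  4 ]
  [ 0  1  0 ]
  [ 0  0  1 ]
R1 -> R1 − 4·R3
  [ 1  0  0 ]
  [ 0  1  0 ]
  [ 0  0  1 ]
Pivot columns are the columns containing a leading 1.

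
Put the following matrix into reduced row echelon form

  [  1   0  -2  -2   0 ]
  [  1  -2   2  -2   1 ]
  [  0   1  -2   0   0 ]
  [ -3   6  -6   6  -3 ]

Subtract R1 from R2.
Add 3 times R1 to R4.
Multiply R2 by -1/2.
Subtract R2 from R3.
Subtract 6 times R2 from R4.
Multiply R3 by 2.
Add 1/2 times R3 to R2.

[[1, 0, -2, -2, 0], [0, 1, -2, 0, 0], [0, 0, 0, 0, 1], [0, 0, 0, 0, 0]]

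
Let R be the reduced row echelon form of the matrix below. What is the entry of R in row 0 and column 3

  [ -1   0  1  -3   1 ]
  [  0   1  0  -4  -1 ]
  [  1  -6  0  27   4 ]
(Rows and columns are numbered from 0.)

Multiply R1 by -1.
  [ 1   0  -1   3  -1 ]
  [ 0   1   0  -4  -1 ]
  [ 1  -6   0  27   4 ]
Subtract R1 from R3.
  [ 1   0  -1   3  -1 ]
  [ 0   1   0  -4  -1 ]
  [ 0  -6   1  24   5 ]
Add 6 times R2 to R3.
  [ 1  0  -1   3  -1 ]
  [ 0  1   0  -4  -1 ]
  [ 0  0   1   0  -1 ]
Add R3 to R1.
  [ 1  0  0   3  -2 ]
  [ 0  1  0  -4  -1 ]
  [ 0  0  1   0  -1 ]

3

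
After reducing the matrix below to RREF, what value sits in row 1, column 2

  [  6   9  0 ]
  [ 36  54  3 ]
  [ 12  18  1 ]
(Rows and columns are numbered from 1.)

3/2

Multiply ρ1 by 1/6.
Subtract 36 times ρ1 from ρ2.
Subtract 12 times ρ1 from ρ3.
Multiply ρ2 by 1/3.
Subtract ρ2 from ρ3.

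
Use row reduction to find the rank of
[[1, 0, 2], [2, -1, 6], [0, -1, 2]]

R2 ← R2 − 2·R1
  [ 1   0  2 ]
  [ 0  -1  2 ]
  [ 0  -1  2 ]
R2 ← -1·R2
  [ 1   0   2 ]
  [ 0   1  -2 ]
  [ 0  -1   2 ]
R3 ← R3 + R2
  [ 1  0   2 ]
  [ 0  1  -2 ]
  [ 0  0   0 ]
The reduced form has 2 nonzero rows.

rank = 2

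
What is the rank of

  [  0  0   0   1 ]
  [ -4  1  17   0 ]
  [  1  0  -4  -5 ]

rank = 3

R1 ↔ R2
  [ -4  1  17   0 ]
  [  0  0   0   1 ]
  [  1  0  -4  -5 ]
R1 -> -1/4·R1
  [ 1  -1/4  -17/4   0 ]
  [ 0     0      0   1 ]
  [ 1     0     -4  -5 ]
R3 -> R3 − R1
  [ 1  -1/4  -17/4   0 ]
  [ 0     0      0   1 ]
  [ 0   1/4    1/4  -5 ]
R2 ↔ R3
  [ 1  -1/4  -17/4   0 ]
  [ 0   1/4    1/4  -5 ]
  [ 0     0      0   1 ]
R2 -> 4·R2
  [ 1  -1/4  -17/4    0 ]
  [ 0     1      1  -20 ]
  [ 0     0      0    1 ]
R2 -> R2 + 20·R3
  [ 1  -1/4  -17/4  0 ]
  [ 0     1      1  0 ]
  [ 0     0      0  1 ]
R1 -> R1 + 1/4·R2
  [ 1  0  -4  0 ]
  [ 0  1   1  0 ]
  [ 0  0   0  1 ]
The reduced form has 3 nonzero rows.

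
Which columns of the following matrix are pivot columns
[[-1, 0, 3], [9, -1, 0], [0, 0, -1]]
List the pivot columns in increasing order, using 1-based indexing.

1, 2, 3

R1 ← -1·R1
  [ 1   0  -3 ]
  [ 9  -1   0 ]
  [ 0   0  -1 ]
R2 ← R2 − 9·R1
  [ 1   0  -3 ]
  [ 0  -1  27 ]
  [ 0   0  -1 ]
R2 ← -1·R2
  [ 1  0   -3 ]
  [ 0  1  -27 ]
  [ 0  0   -1 ]
R3 ← -1·R3
  [ 1  0   -3 ]
  [ 0  1  -27 ]
  [ 0  0    1 ]
R2 ← R2 + 27·R3
  [ 1  0  -3 ]
  [ 0  1   0 ]
  [ 0  0   1 ]
R1 ← R1 + 3·R3
  [ 1  0  0 ]
  [ 0  1  0 ]
  [ 0  0  1 ]
Pivot columns are the columns containing a leading 1.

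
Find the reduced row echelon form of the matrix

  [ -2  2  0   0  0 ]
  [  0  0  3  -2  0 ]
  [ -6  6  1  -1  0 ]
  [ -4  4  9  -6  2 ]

[[1, -1, 0, 0, 0], [0, 0, 1, 0, 0], [0, 0, 0, 1, 0], [0, 0, 0, 0, 1]]

r1 ← -1/2·r1
  [  1  -1  0   0  0 ]
  [  0   0  3  -2  0 ]
  [ -6   6  1  -1  0 ]
  [ -4   4  9  -6  2 ]
r3 ← r3 + 6·r1
  [  1  -1  0   0  0 ]
  [  0   0  3  -2  0 ]
  [  0   0  1  -1  0 ]
  [ -4   4  9  -6  2 ]
r4 ← r4 + 4·r1
  [ 1  -1  0   0  0 ]
  [ 0   0  3  -2  0 ]
  [ 0   0  1  -1  0 ]
  [ 0   0  9  -6  2 ]
r2 ← 1/3·r2
  [ 1  -1  0     0  0 ]
  [ 0   0  1  -2/3  0 ]
  [ 0   0  1    -1  0 ]
  [ 0   0  9    -6  2 ]
r3 ← r3 − r2
  [ 1  -1  0     0  0 ]
  [ 0   0  1  -2/3  0 ]
  [ 0   0  0  -1/3  0 ]
  [ 0   0  9    -6  2 ]
r4 ← r4 − 9·r2
  [ 1  -1  0     0  0 ]
  [ 0   0  1  -2/3  0 ]
  [ 0   0  0  -1/3  0 ]
  [ 0   0  0     0  2 ]
r3 ← -3·r3
  [ 1  -1  0     0  0 ]
  [ 0   0  1  -2/3  0 ]
  [ 0   0  0     1  0 ]
  [ 0   0  0     0  2 ]
r4 ← 1/2·r4
  [ 1  -1  0     0  0 ]
  [ 0   0  1  -2/3  0 ]
  [ 0   0  0     1  0 ]
  [ 0   0  0     0  1 ]
r2 ← r2 + 2/3·r3
  [ 1  -1  0  0  0 ]
  [ 0   0  1  0  0 ]
  [ 0   0  0  1  0 ]
  [ 0   0  0  0  1 ]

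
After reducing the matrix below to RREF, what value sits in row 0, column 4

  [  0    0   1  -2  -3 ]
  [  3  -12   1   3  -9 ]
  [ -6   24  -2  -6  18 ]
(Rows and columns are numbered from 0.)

-2

r1 ↔ r2
r1 → 1/3·r1
r3 → r3 + 6·r1
r1 → r1 − 1/3·r2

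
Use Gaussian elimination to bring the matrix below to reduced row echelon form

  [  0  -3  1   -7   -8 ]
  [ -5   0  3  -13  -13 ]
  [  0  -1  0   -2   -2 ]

r1 <=> r2
  [ -5   0  3  -13  -13 ]
  [  0  -3  1   -7   -8 ]
  [  0  -1  0   -2   -2 ]
r1 → -1/5·r1
  [ 1   0  -3/5  13/5  13/5 ]
  [ 0  -3     1    -7    -8 ]
  [ 0  -1     0    -2    -2 ]
r2 → -1/3·r2
  [ 1   0  -3/5  13/5  13/5 ]
  [ 0   1  -1/3   7/3   8/3 ]
  [ 0  -1     0    -2    -2 ]
r3 → r3 + r2
  [ 1  0  -3/5  13/5  13/5 ]
  [ 0  1  -1/3   7/3   8/3 ]
  [ 0  0  -1/3   1/3   2/3 ]
r3 → -3·r3
  [ 1  0  -3/5  13/5  13/5 ]
  [ 0  1  -1/3   7/3   8/3 ]
  [ 0  0     1    -1    -2 ]
r2 → r2 + 1/3·r3
  [ 1  0  -3/5  13/5  13/5 ]
  [ 0  1     0     2     2 ]
  [ 0  0     1    -1    -2 ]
r1 → r1 + 3/5·r3
  [ 1  0  0   2  7/5 ]
  [ 0  1  0   2    2 ]
  [ 0  0  1  -1   -2 ]

[[1, 0, 0, 2, 7/5], [0, 1, 0, 2, 2], [0, 0, 1, -1, -2]]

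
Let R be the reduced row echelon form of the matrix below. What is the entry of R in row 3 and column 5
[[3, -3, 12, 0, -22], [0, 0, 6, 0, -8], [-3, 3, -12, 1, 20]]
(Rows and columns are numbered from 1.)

-2

R1 := 1/3·R1
  [  1  -1    4  0  -22/3 ]
  [  0   0    6  0     -8 ]
  [ -3   3  -12  1     20 ]
R3 := R3 + 3·R1
  [ 1  -1  4  0  -22/3 ]
  [ 0   0  6  0     -8 ]
  [ 0   0  0  1     -2 ]
R2 := 1/6·R2
  [ 1  -1  4  0  -22/3 ]
  [ 0   0  1  0   -4/3 ]
  [ 0   0  0  1     -2 ]
R1 := R1 − 4·R2
  [ 1  -1  0  0    -2 ]
  [ 0   0  1  0  -4/3 ]
  [ 0   0  0  1    -2 ]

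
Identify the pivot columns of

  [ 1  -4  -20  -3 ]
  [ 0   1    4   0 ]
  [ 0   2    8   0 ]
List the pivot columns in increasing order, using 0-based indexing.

r3 ← r3 − 2·r2
  [ 1  -4  -20  -3 ]
  [ 0   1    4   0 ]
  [ 0   0    0   0 ]
r1 ← r1 + 4·r2
  [ 1  0  -4  -3 ]
  [ 0  1   4   0 ]
  [ 0  0   0   0 ]
Pivot columns are the columns containing a leading 1.

0, 1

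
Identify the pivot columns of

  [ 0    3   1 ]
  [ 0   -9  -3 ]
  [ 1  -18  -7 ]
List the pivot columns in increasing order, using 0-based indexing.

R1 <=> R3
R2 → -1/9·R2
R3 → R3 − 3·R2
R1 → R1 + 18·R2
Pivot columns are the columns containing a leading 1.

0, 1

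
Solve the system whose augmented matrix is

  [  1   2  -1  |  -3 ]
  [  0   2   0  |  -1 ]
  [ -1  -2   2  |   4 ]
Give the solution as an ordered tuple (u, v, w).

Add R1 to R3.
  [ 1  2  -1  |  -3 ]
  [ 0  2   0  |  -1 ]
  [ 0  0   1  |   1 ]
Multiply R2 by 1/2.
  [ 1  2  -1  |    -3 ]
  [ 0  1   0  |  -1/2 ]
  [ 0  0   1  |     1 ]
Add R3 to R1.
  [ 1  2  0  |    -2 ]
  [ 0  1  0  |  -1/2 ]
  [ 0  0  1  |     1 ]
Subtract 2 times R2 from R1.
  [ 1  0  0  |    -1 ]
  [ 0  1  0  |  -1/2 ]
  [ 0  0  1  |     1 ]
Reading off the last column: u = -1, v = -1/2, w = 1.

(-1, -1/2, 1)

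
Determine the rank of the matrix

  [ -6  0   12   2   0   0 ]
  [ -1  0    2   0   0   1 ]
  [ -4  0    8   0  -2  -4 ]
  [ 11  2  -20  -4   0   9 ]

ρ1 -> -1/6·ρ1
  [  1  0   -2  -1/3   0   0 ]
  [ -1  0    2     0   0   1 ]
  [ -4  0    8     0  -2  -4 ]
  [ 11  2  -20    -4   0   9 ]
ρ2 -> ρ2 + ρ1
  [  1  0   -2  -1/3   0   0 ]
  [  0  0    0  -1/3   0   1 ]
  [ -4  0    8     0  -2  -4 ]
  [ 11  2  -20    -4   0   9 ]
ρ3 -> ρ3 + 4·ρ1
  [  1  0   -2  -1/3   0   0 ]
  [  0  0    0  -1/3   0   1 ]
  [  0  0    0  -4/3  -2  -4 ]
  [ 11  2  -20    -4   0   9 ]
ρ4 -> ρ4 − 11·ρ1
  [ 1  0  -2  -1/3   0   0 ]
  [ 0  0   0  -1/3   0   1 ]
  [ 0  0   0  -4/3  -2  -4 ]
  [ 0  2   2  -1/3   0   9 ]
ρ2 ↔ ρ4
  [ 1  0  -2  -1/3   0   0 ]
  [ 0  2   2  -1/3   0   9 ]
  [ 0  0   0  -4/3  -2  -4 ]
  [ 0  0   0  -1/3   0   1 ]
ρ2 -> 1/2·ρ2
  [ 1  0  -2  -1/3   0    0 ]
  [ 0  1   1  -1/6   0  9/2 ]
  [ 0  0   0  -4/3  -2   -4 ]
  [ 0  0   0  -1/3   0    1 ]
ρ3 -> -3/4·ρ3
  [ 1  0  -2  -1/3    0    0 ]
  [ 0  1   1  -1/6    0  9/2 ]
  [ 0  0   0     1  3/2    3 ]
  [ 0  0   0  -1/3    0    1 ]
ρ4 -> ρ4 + 1/3·ρ3
  [ 1  0  -2  -1/3    0    0 ]
  [ 0  1   1  -1/6    0  9/2 ]
  [ 0  0   0     1  3/2    3 ]
  [ 0  0   0     0  1/2    2 ]
ρ4 -> 2·ρ4
  [ 1  0  -2  -1/3    0    0 ]
  [ 0  1   1  -1/6    0  9/2 ]
  [ 0  0   0     1  3/2    3 ]
  [ 0  0   0     0    1    4 ]
ρ3 -> ρ3 − 3/2·ρ4
  [ 1  0  -2  -1/3  0    0 ]
  [ 0  1   1  -1/6  0  9/2 ]
  [ 0  0   0     1  0   -3 ]
  [ 0  0   0     0  1    4 ]
ρ2 -> ρ2 + 1/6·ρ3
  [ 1  0  -2  -1/3  0   0 ]
  [ 0  1   1     0  0   4 ]
  [ 0  0   0     1  0  -3 ]
  [ 0  0   0     0  1   4 ]
ρ1 -> ρ1 + 1/3·ρ3
  [ 1  0  -2  0  0  -1 ]
  [ 0  1   1  0  0   4 ]
  [ 0  0   0  1  0  -3 ]
  [ 0  0   0  0  1   4 ]
The reduced form has 4 nonzero rows.

rank = 4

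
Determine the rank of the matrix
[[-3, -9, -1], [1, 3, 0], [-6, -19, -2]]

rank = 3

Multiply r1 by -1/3.
  [  1    3  1/3 ]
  [  1    3    0 ]
  [ -6  -19   -2 ]
Subtract r1 from r2.
  [  1    3   1/3 ]
  [  0    0  -1/3 ]
  [ -6  -19    -2 ]
Add 6 times r1 to r3.
  [ 1   3   1/3 ]
  [ 0   0  -1/3 ]
  [ 0  -1     0 ]
Swap r2 and r3.
  [ 1   3   1/3 ]
  [ 0  -1     0 ]
  [ 0   0  -1/3 ]
Multiply r2 by -1.
  [ 1  3   1/3 ]
  [ 0  1     0 ]
  [ 0  0  -1/3 ]
Multiply r3 by -3.
  [ 1  3  1/3 ]
  [ 0  1    0 ]
  [ 0  0    1 ]
Subtract 1/3 times r3 from r1.
  [ 1  3  0 ]
  [ 0  1  0 ]
  [ 0  0  1 ]
Subtract 3 times r2 from r1.
  [ 1  0  0 ]
  [ 0  1  0 ]
  [ 0  0  1 ]
The reduced form has 3 nonzero rows.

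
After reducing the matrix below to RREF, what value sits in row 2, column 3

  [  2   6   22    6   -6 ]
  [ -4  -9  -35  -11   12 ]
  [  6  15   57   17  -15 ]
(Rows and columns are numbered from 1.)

r1 → 1/2·r1
  [  1   3   11    3   -3 ]
  [ -4  -9  -35  -11   12 ]
  [  6  15   57   17  -15 ]
r2 → r2 + 4·r1
  [ 1   3  11   3   -3 ]
  [ 0   3   9   1    0 ]
  [ 6  15  57  17  -15 ]
r3 → r3 − 6·r1
  [ 1   3  11   3  -3 ]
  [ 0   3   9   1   0 ]
  [ 0  -3  -9  -1   3 ]
r2 → 1/3·r2
  [ 1   3  11    3  -3 ]
  [ 0   1   3  1/3   0 ]
  [ 0  -3  -9   -1   3 ]
r3 → r3 + 3·r2
  [ 1  3  11    3  -3 ]
  [ 0  1   3  1/3   0 ]
  [ 0  0   0    0   3 ]
r3 → 1/3·r3
  [ 1  3  11    3  -3 ]
  [ 0  1   3  1/3   0 ]
  [ 0  0   0    0   1 ]
r1 → r1 + 3·r3
  [ 1  3  11    3  0 ]
  [ 0  1   3  1/3  0 ]
  [ 0  0   0    0  1 ]
r1 → r1 − 3·r2
  [ 1  0  2    2  0 ]
  [ 0  1  3  1/3  0 ]
  [ 0  0  0    0  1 ]

3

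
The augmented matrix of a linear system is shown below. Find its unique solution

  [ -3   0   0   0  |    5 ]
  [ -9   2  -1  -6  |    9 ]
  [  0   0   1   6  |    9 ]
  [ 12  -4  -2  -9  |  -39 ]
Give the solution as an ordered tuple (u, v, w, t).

R1 → -1/3·R1
  [  1   0   0   0  |  -5/3 ]
  [ -9   2  -1  -6  |     9 ]
  [  0   0   1   6  |     9 ]
  [ 12  -4  -2  -9  |   -39 ]
R2 → R2 + 9·R1
  [  1   0   0   0  |  -5/3 ]
  [  0   2  -1  -6  |    -6 ]
  [  0   0   1   6  |     9 ]
  [ 12  -4  -2  -9  |   -39 ]
R4 → R4 − 12·R1
  [ 1   0   0   0  |  -5/3 ]
  [ 0   2  -1  -6  |    -6 ]
  [ 0   0   1   6  |     9 ]
  [ 0  -4  -2  -9  |   -19 ]
R2 → 1/2·R2
  [ 1   0     0   0  |  -5/3 ]
  [ 0   1  -1/2  -3  |    -3 ]
  [ 0   0     1   6  |     9 ]
  [ 0  -4    -2  -9  |   -19 ]
R4 → R4 + 4·R2
  [ 1  0     0    0  |  -5/3 ]
  [ 0  1  -1/2   -3  |    -3 ]
  [ 0  0     1    6  |     9 ]
  [ 0  0    -4  -21  |   -31 ]
R4 → R4 + 4·R3
  [ 1  0     0   0  |  -5/3 ]
  [ 0  1  -1/2  -3  |    -3 ]
  [ 0  0     1   6  |     9 ]
  [ 0  0     0   3  |     5 ]
R4 → 1/3·R4
  [ 1  0     0   0  |  -5/3 ]
  [ 0  1  -1/2  -3  |    -3 ]
  [ 0  0     1   6  |     9 ]
  [ 0  0     0   1  |   5/3 ]
R3 → R3 − 6·R4
  [ 1  0     0   0  |  -5/3 ]
  [ 0  1  -1/2  -3  |    -3 ]
  [ 0  0     1   0  |    -1 ]
  [ 0  0     0   1  |   5/3 ]
R2 → R2 + 3·R4
  [ 1  0     0  0  |  -5/3 ]
  [ 0  1  -1/2  0  |     2 ]
  [ 0  0     1  0  |    -1 ]
  [ 0  0     0  1  |   5/3 ]
R2 → R2 + 1/2·R3
  [ 1  0  0  0  |  -5/3 ]
  [ 0  1  0  0  |   3/2 ]
  [ 0  0  1  0  |    -1 ]
  [ 0  0  0  1  |   5/3 ]
Reading off the last column: u = -5/3, v = 3/2, w = -1, t = 5/3.

(-5/3, 3/2, -1, 5/3)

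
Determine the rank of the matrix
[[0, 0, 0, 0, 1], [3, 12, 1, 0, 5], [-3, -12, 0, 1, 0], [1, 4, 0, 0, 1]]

r1 <=> r2
  [  3   12  1  0  5 ]
  [  0    0  0  0  1 ]
  [ -3  -12  0  1  0 ]
  [  1    4  0  0  1 ]
r1 -> 1/3·r1
  [  1    4  1/3  0  5/3 ]
  [  0    0    0  0    1 ]
  [ -3  -12    0  1    0 ]
  [  1    4    0  0    1 ]
r3 -> r3 + 3·r1
  [ 1  4  1/3  0  5/3 ]
  [ 0  0    0  0    1 ]
  [ 0  0    1  1    5 ]
  [ 1  4    0  0    1 ]
r4 -> r4 − r1
  [ 1  4   1/3  0   5/3 ]
  [ 0  0     0  0     1 ]
  [ 0  0     1  1     5 ]
  [ 0  0  -1/3  0  -2/3 ]
r2 <=> r3
  [ 1  4   1/3  0   5/3 ]
  [ 0  0     1  1     5 ]
  [ 0  0     0  0     1 ]
  [ 0  0  -1/3  0  -2/3 ]
r4 -> r4 + 1/3·r2
  [ 1  4  1/3    0  5/3 ]
  [ 0  0    1    1    5 ]
  [ 0  0    0    0    1 ]
  [ 0  0    0  1/3    1 ]
r3 <=> r4
  [ 1  4  1/3    0  5/3 ]
  [ 0  0    1    1    5 ]
  [ 0  0    0  1/3    1 ]
  [ 0  0    0    0    1 ]
r3 -> 3·r3
  [ 1  4  1/3  0  5/3 ]
  [ 0  0    1  1    5 ]
  [ 0  0    0  1    3 ]
  [ 0  0    0  0    1 ]
r3 -> r3 − 3·r4
  [ 1  4  1/3  0  5/3 ]
  [ 0  0    1  1    5 ]
  [ 0  0    0  1    0 ]
  [ 0  0    0  0    1 ]
r2 -> r2 − 5·r4
  [ 1  4  1/3  0  5/3 ]
  [ 0  0    1  1    0 ]
  [ 0  0    0  1    0 ]
  [ 0  0    0  0    1 ]
r1 -> r1 − 5/3·r4
  [ 1  4  1/3  0  0 ]
  [ 0  0    1  1  0 ]
  [ 0  0    0  1  0 ]
  [ 0  0    0  0  1 ]
r2 -> r2 − r3
  [ 1  4  1/3  0  0 ]
  [ 0  0    1  0  0 ]
  [ 0  0    0  1  0 ]
  [ 0  0    0  0  1 ]
r1 -> r1 − 1/3·r2
  [ 1  4  0  0  0 ]
  [ 0  0  1  0  0 ]
  [ 0  0  0  1  0 ]
  [ 0  0  0  0  1 ]
The reduced form has 4 nonzero rows.

rank = 4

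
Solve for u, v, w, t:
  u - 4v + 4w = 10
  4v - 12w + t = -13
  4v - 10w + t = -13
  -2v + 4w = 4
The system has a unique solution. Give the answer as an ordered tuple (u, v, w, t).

Form the augmented matrix and row-reduce:
  [ 1  -4    4  0  |   10 ]
  [ 0   4  -12  1  |  -13 ]
  [ 0   4  -10  1  |  -13 ]
  [ 0  -2    4  0  |    4 ]
R2 → 1/4·R2
  [ 1  -4    4    0  |     10 ]
  [ 0   1   -3  1/4  |  -13/4 ]
  [ 0   4  -10    1  |    -13 ]
  [ 0  -2    4    0  |      4 ]
R3 → R3 − 4·R2
  [ 1  -4   4    0  |     10 ]
  [ 0   1  -3  1/4  |  -13/4 ]
  [ 0   0   2    0  |      0 ]
  [ 0  -2   4    0  |      4 ]
R4 → R4 + 2·R2
  [ 1  -4   4    0  |     10 ]
  [ 0   1  -3  1/4  |  -13/4 ]
  [ 0   0   2    0  |      0 ]
  [ 0   0  -2  1/2  |   -5/2 ]
R3 → 1/2·R3
  [ 1  -4   4    0  |     10 ]
  [ 0   1  -3  1/4  |  -13/4 ]
  [ 0   0   1    0  |      0 ]
  [ 0   0  -2  1/2  |   -5/2 ]
R4 → R4 + 2·R3
  [ 1  -4   4    0  |     10 ]
  [ 0   1  -3  1/4  |  -13/4 ]
  [ 0   0   1    0  |      0 ]
  [ 0   0   0  1/2  |   -5/2 ]
R4 → 2·R4
  [ 1  -4   4    0  |     10 ]
  [ 0   1  -3  1/4  |  -13/4 ]
  [ 0   0   1    0  |      0 ]
  [ 0   0   0    1  |     -5 ]
R2 → R2 − 1/4·R4
  [ 1  -4   4  0  |  10 ]
  [ 0   1  -3  0  |  -2 ]
  [ 0   0   1  0  |   0 ]
  [ 0   0   0  1  |  -5 ]
R2 → R2 + 3·R3
  [ 1  -4  4  0  |  10 ]
  [ 0   1  0  0  |  -2 ]
  [ 0   0  1  0  |   0 ]
  [ 0   0  0  1  |  -5 ]
R1 → R1 − 4·R3
  [ 1  -4  0  0  |  10 ]
  [ 0   1  0  0  |  -2 ]
  [ 0   0  1  0  |   0 ]
  [ 0   0  0  1  |  -5 ]
R1 → R1 + 4·R2
  [ 1  0  0  0  |   2 ]
  [ 0  1  0  0  |  -2 ]
  [ 0  0  1  0  |   0 ]
  [ 0  0  0  1  |  -5 ]
Reading off the last column: u = 2, v = -2, w = 0, t = -5.

(2, -2, 0, -5)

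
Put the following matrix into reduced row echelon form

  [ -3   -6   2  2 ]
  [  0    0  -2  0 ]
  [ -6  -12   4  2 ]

[[1, 2, 0, 0], [0, 0, 1, 0], [0, 0, 0, 1]]

Multiply ρ1 by -1/3.
  [  1    2  -2/3  -2/3 ]
  [  0    0    -2     0 ]
  [ -6  -12     4     2 ]
Add 6 times ρ1 to ρ3.
  [ 1  2  -2/3  -2/3 ]
  [ 0  0    -2     0 ]
  [ 0  0     0    -2 ]
Multiply ρ2 by -1/2.
  [ 1  2  -2/3  -2/3 ]
  [ 0  0     1     0 ]
  [ 0  0     0    -2 ]
Multiply ρ3 by -1/2.
  [ 1  2  -2/3  -2/3 ]
  [ 0  0     1     0 ]
  [ 0  0     0     1 ]
Add 2/3 times ρ3 to ρ1.
  [ 1  2  -2/3  0 ]
  [ 0  0     1  0 ]
  [ 0  0     0  1 ]
Add 2/3 times ρ2 to ρ1.
  [ 1  2  0  0 ]
  [ 0  0  1  0 ]
  [ 0  0  0  1 ]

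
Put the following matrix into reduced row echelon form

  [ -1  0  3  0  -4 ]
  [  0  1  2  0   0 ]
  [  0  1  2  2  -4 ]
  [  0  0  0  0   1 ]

[[1, 0, -3, 0, 0], [0, 1, 2, 0, 0], [0, 0, 0, 1, 0], [0, 0, 0, 0, 1]]

Multiply R1 by -1.
  [ 1  0  -3  0   4 ]
  [ 0  1   2  0   0 ]
  [ 0  1   2  2  -4 ]
  [ 0  0   0  0   1 ]
Subtract R2 from R3.
  [ 1  0  -3  0   4 ]
  [ 0  1   2  0   0 ]
  [ 0  0   0  2  -4 ]
  [ 0  0   0  0   1 ]
Multiply R3 by 1/2.
  [ 1  0  -3  0   4 ]
  [ 0  1   2  0   0 ]
  [ 0  0   0  1  -2 ]
  [ 0  0   0  0   1 ]
Add 2 times R4 to R3.
  [ 1  0  -3  0  4 ]
  [ 0  1   2  0  0 ]
  [ 0  0   0  1  0 ]
  [ 0  0   0  0  1 ]
Subtract 4 times R4 from R1.
  [ 1  0  -3  0  0 ]
  [ 0  1   2  0  0 ]
  [ 0  0   0  1  0 ]
  [ 0  0   0  0  1 ]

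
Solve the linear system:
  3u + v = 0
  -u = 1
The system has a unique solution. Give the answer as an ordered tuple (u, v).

(-1, 3)

Form the augmented matrix and row-reduce:
  [  3  1  |  0 ]
  [ -1  0  |  1 ]
r1 -> 1/3·r1
  [  1  1/3  |  0 ]
  [ -1    0  |  1 ]
r2 -> r2 + r1
  [ 1  1/3  |  0 ]
  [ 0  1/3  |  1 ]
r2 -> 3·r2
  [ 1  1/3  |  0 ]
  [ 0    1  |  3 ]
r1 -> r1 − 1/3·r2
  [ 1  0  |  -1 ]
  [ 0  1  |   3 ]
Reading off the last column: u = -1, v = 3.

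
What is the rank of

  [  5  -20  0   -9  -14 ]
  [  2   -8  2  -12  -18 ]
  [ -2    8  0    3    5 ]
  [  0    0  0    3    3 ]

ρ1 ← 1/5·ρ1
  [  1  -4  0  -9/5  -14/5 ]
  [  2  -8  2   -12    -18 ]
  [ -2   8  0     3      5 ]
  [  0   0  0     3      3 ]
ρ2 ← ρ2 − 2·ρ1
  [  1  -4  0   -9/5  -14/5 ]
  [  0   0  2  -42/5  -62/5 ]
  [ -2   8  0      3      5 ]
  [  0   0  0      3      3 ]
ρ3 ← ρ3 + 2·ρ1
  [ 1  -4  0   -9/5  -14/5 ]
  [ 0   0  2  -42/5  -62/5 ]
  [ 0   0  0   -3/5   -3/5 ]
  [ 0   0  0      3      3 ]
ρ2 ← 1/2·ρ2
  [ 1  -4  0   -9/5  -14/5 ]
  [ 0   0  1  -21/5  -31/5 ]
  [ 0   0  0   -3/5   -3/5 ]
  [ 0   0  0      3      3 ]
ρ3 ← -5/3·ρ3
  [ 1  -4  0   -9/5  -14/5 ]
  [ 0   0  1  -21/5  -31/5 ]
  [ 0   0  0      1      1 ]
  [ 0   0  0      3      3 ]
ρ4 ← ρ4 − 3·ρ3
  [ 1  -4  0   -9/5  -14/5 ]
  [ 0   0  1  -21/5  -31/5 ]
  [ 0   0  0      1      1 ]
  [ 0   0  0      0      0 ]
ρ2 ← ρ2 + 21/5·ρ3
  [ 1  -4  0  -9/5  -14/5 ]
  [ 0   0  1     0     -2 ]
  [ 0   0  0     1      1 ]
  [ 0   0  0     0      0 ]
ρ1 ← ρ1 + 9/5·ρ3
  [ 1  -4  0  0  -1 ]
  [ 0   0  1  0  -2 ]
  [ 0   0  0  1   1 ]
  [ 0   0  0  0   0 ]
The reduced form has 3 nonzero rows.

rank = 3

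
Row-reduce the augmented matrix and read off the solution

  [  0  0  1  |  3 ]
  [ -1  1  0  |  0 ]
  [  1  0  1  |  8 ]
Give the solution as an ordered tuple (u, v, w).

(5, 5, 3)

ρ1 <=> ρ2
ρ1 := -1·ρ1
ρ3 := ρ3 − ρ1
ρ2 <=> ρ3
ρ2 := ρ2 − ρ3
ρ1 := ρ1 + ρ2
Reading off the last column: u = 5, v = 5, w = 3.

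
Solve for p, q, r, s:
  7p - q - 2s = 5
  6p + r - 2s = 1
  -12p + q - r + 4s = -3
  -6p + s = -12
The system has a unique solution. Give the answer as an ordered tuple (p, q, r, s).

Form the augmented matrix and row-reduce:
  [   7  -1   0  -2  |    5 ]
  [   6   0   1  -2  |    1 ]
  [ -12   1  -1   4  |   -3 ]
  [  -6   0   0   1  |  -12 ]
R1 ← 1/7·R1
  [   1  -1/7   0  -2/7  |  5/7 ]
  [   6     0   1    -2  |    1 ]
  [ -12     1  -1     4  |   -3 ]
  [  -6     0   0     1  |  -12 ]
R2 ← R2 − 6·R1
  [   1  -1/7   0  -2/7  |    5/7 ]
  [   0   6/7   1  -2/7  |  -23/7 ]
  [ -12     1  -1     4  |     -3 ]
  [  -6     0   0     1  |    -12 ]
R3 ← R3 + 12·R1
  [  1  -1/7   0  -2/7  |    5/7 ]
  [  0   6/7   1  -2/7  |  -23/7 ]
  [  0  -5/7  -1   4/7  |   39/7 ]
  [ -6     0   0     1  |    -12 ]
R4 ← R4 + 6·R1
  [ 1  -1/7   0  -2/7  |    5/7 ]
  [ 0   6/7   1  -2/7  |  -23/7 ]
  [ 0  -5/7  -1   4/7  |   39/7 ]
  [ 0  -6/7   0  -5/7  |  -54/7 ]
R2 ← 7/6·R2
  [ 1  -1/7    0  -2/7  |    5/7 ]
  [ 0     1  7/6  -1/3  |  -23/6 ]
  [ 0  -5/7   -1   4/7  |   39/7 ]
  [ 0  -6/7    0  -5/7  |  -54/7 ]
R3 ← R3 + 5/7·R2
  [ 1  -1/7     0  -2/7  |    5/7 ]
  [ 0     1   7/6  -1/3  |  -23/6 ]
  [ 0     0  -1/6   1/3  |   17/6 ]
  [ 0  -6/7     0  -5/7  |  -54/7 ]
R4 ← R4 + 6/7·R2
  [ 1  -1/7     0  -2/7  |    5/7 ]
  [ 0     1   7/6  -1/3  |  -23/6 ]
  [ 0     0  -1/6   1/3  |   17/6 ]
  [ 0     0     1    -1  |    -11 ]
R3 ← -6·R3
  [ 1  -1/7    0  -2/7  |    5/7 ]
  [ 0     1  7/6  -1/3  |  -23/6 ]
  [ 0     0    1    -2  |    -17 ]
  [ 0     0    1    -1  |    -11 ]
R4 ← R4 − R3
  [ 1  -1/7    0  -2/7  |    5/7 ]
  [ 0     1  7/6  -1/3  |  -23/6 ]
  [ 0     0    1    -2  |    -17 ]
  [ 0     0    0     1  |      6 ]
R3 ← R3 + 2·R4
  [ 1  -1/7    0  -2/7  |    5/7 ]
  [ 0     1  7/6  -1/3  |  -23/6 ]
  [ 0     0    1     0  |     -5 ]
  [ 0     0    0     1  |      6 ]
R2 ← R2 + 1/3·R4
  [ 1  -1/7    0  -2/7  |    5/7 ]
  [ 0     1  7/6     0  |  -11/6 ]
  [ 0     0    1     0  |     -5 ]
  [ 0     0    0     1  |      6 ]
R1 ← R1 + 2/7·R4
  [ 1  -1/7    0  0  |   17/7 ]
  [ 0     1  7/6  0  |  -11/6 ]
  [ 0     0    1  0  |     -5 ]
  [ 0     0    0  1  |      6 ]
R2 ← R2 − 7/6·R3
  [ 1  -1/7  0  0  |  17/7 ]
  [ 0     1  0  0  |     4 ]
  [ 0     0  1  0  |    -5 ]
  [ 0     0  0  1  |     6 ]
R1 ← R1 + 1/7·R2
  [ 1  0  0  0  |   3 ]
  [ 0  1  0  0  |   4 ]
  [ 0  0  1  0  |  -5 ]
  [ 0  0  0  1  |   6 ]
Reading off the last column: p = 3, q = 4, r = -5, s = 6.

(3, 4, -5, 6)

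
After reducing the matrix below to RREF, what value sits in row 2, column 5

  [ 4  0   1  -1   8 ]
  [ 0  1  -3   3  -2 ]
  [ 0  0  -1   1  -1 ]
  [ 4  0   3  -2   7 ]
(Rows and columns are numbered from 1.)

1

Multiply ρ1 by 1/4.
  [ 1  0  1/4  -1/4   2 ]
  [ 0  1   -3     3  -2 ]
  [ 0  0   -1     1  -1 ]
  [ 4  0    3    -2   7 ]
Subtract 4 times ρ1 from ρ4.
  [ 1  0  1/4  -1/4   2 ]
  [ 0  1   -3     3  -2 ]
  [ 0  0   -1     1  -1 ]
  [ 0  0    2    -1  -1 ]
Multiply ρ3 by -1.
  [ 1  0  1/4  -1/4   2 ]
  [ 0  1   -3     3  -2 ]
  [ 0  0    1    -1   1 ]
  [ 0  0    2    -1  -1 ]
Subtract 2 times ρ3 from ρ4.
  [ 1  0  1/4  -1/4   2 ]
  [ 0  1   -3     3  -2 ]
  [ 0  0    1    -1   1 ]
  [ 0  0    0     1  -3 ]
Add ρ4 to ρ3.
  [ 1  0  1/4  -1/4   2 ]
  [ 0  1   -3     3  -2 ]
  [ 0  0    1     0  -2 ]
  [ 0  0    0     1  -3 ]
Subtract 3 times ρ4 from ρ2.
  [ 1  0  1/4  -1/4   2 ]
  [ 0  1   -3     0   7 ]
  [ 0  0    1     0  -2 ]
  [ 0  0    0     1  -3 ]
Add 1/4 times ρ4 to ρ1.
  [ 1  0  1/4  0  5/4 ]
  [ 0  1   -3  0    7 ]
  [ 0  0    1  0   -2 ]
  [ 0  0    0  1   -3 ]
Add 3 times ρ3 to ρ2.
  [ 1  0  1/4  0  5/4 ]
  [ 0  1    0  0    1 ]
  [ 0  0    1  0   -2 ]
  [ 0  0    0  1   -3 ]
Subtract 1/4 times ρ3 from ρ1.
  [ 1  0  0  0  7/4 ]
  [ 0  1  0  0    1 ]
  [ 0  0  1  0   -2 ]
  [ 0  0  0  1   -3 ]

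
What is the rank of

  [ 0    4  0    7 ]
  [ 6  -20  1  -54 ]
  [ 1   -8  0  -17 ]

ρ1 ↔ ρ2
  [ 6  -20  1  -54 ]
  [ 0    4  0    7 ]
  [ 1   -8  0  -17 ]
ρ1 := 1/6·ρ1
  [ 1  -10/3  1/6   -9 ]
  [ 0      4    0    7 ]
  [ 1     -8    0  -17 ]
ρ3 := ρ3 − ρ1
  [ 1  -10/3   1/6  -9 ]
  [ 0      4     0   7 ]
  [ 0  -14/3  -1/6  -8 ]
ρ2 := 1/4·ρ2
  [ 1  -10/3   1/6   -9 ]
  [ 0      1     0  7/4 ]
  [ 0  -14/3  -1/6   -8 ]
ρ3 := ρ3 + 14/3·ρ2
  [ 1  -10/3   1/6   -9 ]
  [ 0      1     0  7/4 ]
  [ 0      0  -1/6  1/6 ]
ρ3 := -6·ρ3
  [ 1  -10/3  1/6   -9 ]
  [ 0      1    0  7/4 ]
  [ 0      0    1   -1 ]
ρ1 := ρ1 − 1/6·ρ3
  [ 1  -10/3  0  -53/6 ]
  [ 0      1  0    7/4 ]
  [ 0      0  1     -1 ]
ρ1 := ρ1 + 10/3·ρ2
  [ 1  0  0   -3 ]
  [ 0  1  0  7/4 ]
  [ 0  0  1   -1 ]
The reduced form has 3 nonzero rows.

rank = 3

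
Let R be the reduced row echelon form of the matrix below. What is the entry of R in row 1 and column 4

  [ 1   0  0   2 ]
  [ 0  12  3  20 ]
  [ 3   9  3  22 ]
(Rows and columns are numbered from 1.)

2

Subtract 3 times R1 from R3.
  [ 1   0  0   2 ]
  [ 0  12  3  20 ]
  [ 0   9  3  16 ]
Multiply R2 by 1/12.
  [ 1  0    0    2 ]
  [ 0  1  1/4  5/3 ]
  [ 0  9    3   16 ]
Subtract 9 times R2 from R3.
  [ 1  0    0    2 ]
  [ 0  1  1/4  5/3 ]
  [ 0  0  3/4    1 ]
Multiply R3 by 4/3.
  [ 1  0    0    2 ]
  [ 0  1  1/4  5/3 ]
  [ 0  0    1  4/3 ]
Subtract 1/4 times R3 from R2.
  [ 1  0  0    2 ]
  [ 0  1  0  4/3 ]
  [ 0  0  1  4/3 ]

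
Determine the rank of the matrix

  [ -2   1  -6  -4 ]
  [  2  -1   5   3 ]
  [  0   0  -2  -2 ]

Multiply R1 by -1/2.
  [ 1  -1/2   3   2 ]
  [ 2    -1   5   3 ]
  [ 0     0  -2  -2 ]
Subtract 2 times R1 from R2.
  [ 1  -1/2   3   2 ]
  [ 0     0  -1  -1 ]
  [ 0     0  -2  -2 ]
Multiply R2 by -1.
  [ 1  -1/2   3   2 ]
  [ 0     0   1   1 ]
  [ 0     0  -2  -2 ]
Add 2 times R2 to R3.
  [ 1  -1/2  3  2 ]
  [ 0     0  1  1 ]
  [ 0     0  0  0 ]
Subtract 3 times R2 from R1.
  [ 1  -1/2  0  -1 ]
  [ 0     0  1   1 ]
  [ 0     0  0   0 ]
The reduced form has 2 nonzero rows.

rank = 2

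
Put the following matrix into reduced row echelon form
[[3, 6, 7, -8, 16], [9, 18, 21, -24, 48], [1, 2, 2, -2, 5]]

[[1, 2, 0, 2, 3], [0, 0, 1, -2, 1], [0, 0, 0, 0, 0]]

r1 ← 1/3·r1
r2 ← r2 − 9·r1
r3 ← r3 − r1
r2 <-> r3
r2 ← -3·r2
r1 ← r1 − 7/3·r2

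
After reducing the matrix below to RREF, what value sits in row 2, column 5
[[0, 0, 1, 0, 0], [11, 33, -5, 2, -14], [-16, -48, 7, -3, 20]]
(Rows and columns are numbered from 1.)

0

Swap ρ1 and ρ2.
  [  11   33  -5   2  -14 ]
  [   0    0   1   0    0 ]
  [ -16  -48   7  -3   20 ]
Multiply ρ1 by 1/11.
  [   1    3  -5/11  2/11  -14/11 ]
  [   0    0      1     0       0 ]
  [ -16  -48      7    -3      20 ]
Add 16 times ρ1 to ρ3.
  [ 1  3  -5/11   2/11  -14/11 ]
  [ 0  0      1      0       0 ]
  [ 0  0  -3/11  -1/11   -4/11 ]
Add 3/11 times ρ2 to ρ3.
  [ 1  3  -5/11   2/11  -14/11 ]
  [ 0  0      1      0       0 ]
  [ 0  0      0  -1/11   -4/11 ]
Multiply ρ3 by -11.
  [ 1  3  -5/11  2/11  -14/11 ]
  [ 0  0      1     0       0 ]
  [ 0  0      0     1       4 ]
Subtract 2/11 times ρ3 from ρ1.
  [ 1  3  -5/11  0  -2 ]
  [ 0  0      1  0   0 ]
  [ 0  0      0  1   4 ]
Add 5/11 times ρ2 to ρ1.
  [ 1  3  0  0  -2 ]
  [ 0  0  1  0   0 ]
  [ 0  0  0  1   4 ]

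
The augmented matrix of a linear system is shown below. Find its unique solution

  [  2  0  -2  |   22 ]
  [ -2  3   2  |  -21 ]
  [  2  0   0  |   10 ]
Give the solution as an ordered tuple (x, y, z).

Multiply R1 by 1/2.
Add 2 times R1 to R2.
Subtract 2 times R1 from R3.
Multiply R2 by 1/3.
Multiply R3 by 1/2.
Add R3 to R1.
Reading off the last column: x = 5, y = 1/3, z = -6.

(5, 1/3, -6)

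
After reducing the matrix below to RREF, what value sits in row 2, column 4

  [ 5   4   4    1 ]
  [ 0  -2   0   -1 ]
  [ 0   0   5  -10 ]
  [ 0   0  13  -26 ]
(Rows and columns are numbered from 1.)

R1 := 1/5·R1
  [ 1  4/5  4/5  1/5 ]
  [ 0   -2    0   -1 ]
  [ 0    0    5  -10 ]
  [ 0    0   13  -26 ]
R2 := -1/2·R2
  [ 1  4/5  4/5  1/5 ]
  [ 0    1    0  1/2 ]
  [ 0    0    5  -10 ]
  [ 0    0   13  -26 ]
R3 := 1/5·R3
  [ 1  4/5  4/5  1/5 ]
  [ 0    1    0  1/2 ]
  [ 0    0    1   -2 ]
  [ 0    0   13  -26 ]
R4 := R4 − 13·R3
  [ 1  4/5  4/5  1/5 ]
  [ 0    1    0  1/2 ]
  [ 0    0    1   -2 ]
  [ 0    0    0    0 ]
R1 := R1 − 4/5·R3
  [ 1  4/5  0  9/5 ]
  [ 0    1  0  1/2 ]
  [ 0    0  1   -2 ]
  [ 0    0  0    0 ]
R1 := R1 − 4/5·R2
  [ 1  0  0  7/5 ]
  [ 0  1  0  1/2 ]
  [ 0  0  1   -2 ]
  [ 0  0  0    0 ]

1/2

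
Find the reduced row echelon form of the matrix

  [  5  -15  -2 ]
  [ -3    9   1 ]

r1 := 1/5·r1
  [  1  -3  -2/5 ]
  [ -3   9     1 ]
r2 := r2 + 3·r1
  [ 1  -3  -2/5 ]
  [ 0   0  -1/5 ]
r2 := -5·r2
  [ 1  -3  -2/5 ]
  [ 0   0     1 ]
r1 := r1 + 2/5·r2
  [ 1  -3  0 ]
  [ 0   0  1 ]

[[1, -3, 0], [0, 0, 1]]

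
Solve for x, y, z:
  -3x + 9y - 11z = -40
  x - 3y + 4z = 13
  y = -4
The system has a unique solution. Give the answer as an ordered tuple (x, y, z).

(5, -4, -1)

Form the augmented matrix and row-reduce:
  [ -3   9  -11  |  -40 ]
  [  1  -3    4  |   13 ]
  [  0   1    0  |   -4 ]
R1 → -1/3·R1
  [ 1  -3  11/3  |  40/3 ]
  [ 1  -3     4  |    13 ]
  [ 0   1     0  |    -4 ]
R2 → R2 − R1
  [ 1  -3  11/3  |  40/3 ]
  [ 0   0   1/3  |  -1/3 ]
  [ 0   1     0  |    -4 ]
R2 <-> R3
  [ 1  -3  11/3  |  40/3 ]
  [ 0   1     0  |    -4 ]
  [ 0   0   1/3  |  -1/3 ]
R3 → 3·R3
  [ 1  -3  11/3  |  40/3 ]
  [ 0   1     0  |    -4 ]
  [ 0   0     1  |    -1 ]
R1 → R1 − 11/3·R3
  [ 1  -3  0  |  17 ]
  [ 0   1  0  |  -4 ]
  [ 0   0  1  |  -1 ]
R1 → R1 + 3·R2
  [ 1  0  0  |   5 ]
  [ 0  1  0  |  -4 ]
  [ 0  0  1  |  -1 ]
Reading off the last column: x = 5, y = -4, z = -1.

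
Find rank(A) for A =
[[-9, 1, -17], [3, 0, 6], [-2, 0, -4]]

rank = 2

ρ1 ← -1/9·ρ1
  [  1  -1/9  17/9 ]
  [  3     0     6 ]
  [ -2     0    -4 ]
ρ2 ← ρ2 − 3·ρ1
  [  1  -1/9  17/9 ]
  [  0   1/3   1/3 ]
  [ -2     0    -4 ]
ρ3 ← ρ3 + 2·ρ1
  [ 1  -1/9  17/9 ]
  [ 0   1/3   1/3 ]
  [ 0  -2/9  -2/9 ]
ρ2 ← 3·ρ2
  [ 1  -1/9  17/9 ]
  [ 0     1     1 ]
  [ 0  -2/9  -2/9 ]
ρ3 ← ρ3 + 2/9·ρ2
  [ 1  -1/9  17/9 ]
  [ 0     1     1 ]
  [ 0     0     0 ]
ρ1 ← ρ1 + 1/9·ρ2
  [ 1  0  2 ]
  [ 0  1  1 ]
  [ 0  0  0 ]
The reduced form has 2 nonzero rows.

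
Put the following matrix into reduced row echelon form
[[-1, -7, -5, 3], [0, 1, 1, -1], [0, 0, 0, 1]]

R1 := -1·R1
  [ 1  7  5  -3 ]
  [ 0  1  1  -1 ]
  [ 0  0  0   1 ]
R2 := R2 + R3
  [ 1  7  5  -3 ]
  [ 0  1  1   0 ]
  [ 0  0  0   1 ]
R1 := R1 + 3·R3
  [ 1  7  5  0 ]
  [ 0  1  1  0 ]
  [ 0  0  0  1 ]
R1 := R1 − 7·R2
  [ 1  0  -2  0 ]
  [ 0  1   1  0 ]
  [ 0  0   0  1 ]

[[1, 0, -2, 0], [0, 1, 1, 0], [0, 0, 0, 1]]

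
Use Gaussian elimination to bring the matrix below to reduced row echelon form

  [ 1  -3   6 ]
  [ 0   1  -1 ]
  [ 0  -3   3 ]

[[1, 0, 3], [0, 1, -1], [0, 0, 0]]

R3 -> R3 + 3·R2
  [ 1  -3   6 ]
  [ 0   1  -1 ]
  [ 0   0   0 ]
R1 -> R1 + 3·R2
  [ 1  0   3 ]
  [ 0  1  -1 ]
  [ 0  0   0 ]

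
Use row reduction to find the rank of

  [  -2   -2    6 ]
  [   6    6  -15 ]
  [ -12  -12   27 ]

rank = 2

ρ1 → -1/2·ρ1
  [   1    1   -3 ]
  [   6    6  -15 ]
  [ -12  -12   27 ]
ρ2 → ρ2 − 6·ρ1
  [   1    1  -3 ]
  [   0    0   3 ]
  [ -12  -12  27 ]
ρ3 → ρ3 + 12·ρ1
  [ 1  1  -3 ]
  [ 0  0   3 ]
  [ 0  0  -9 ]
ρ2 → 1/3·ρ2
  [ 1  1  -3 ]
  [ 0  0   1 ]
  [ 0  0  -9 ]
ρ3 → ρ3 + 9·ρ2
  [ 1  1  -3 ]
  [ 0  0   1 ]
  [ 0  0   0 ]
ρ1 → ρ1 + 3·ρ2
  [ 1  1  0 ]
  [ 0  0  1 ]
  [ 0  0  0 ]
The reduced form has 2 nonzero rows.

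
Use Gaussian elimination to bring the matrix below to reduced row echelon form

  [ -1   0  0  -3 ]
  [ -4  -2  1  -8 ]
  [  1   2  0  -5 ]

R1 → -1·R1
  [  1   0  0   3 ]
  [ -4  -2  1  -8 ]
  [  1   2  0  -5 ]
R2 → R2 + 4·R1
  [ 1   0  0   3 ]
  [ 0  -2  1   4 ]
  [ 1   2  0  -5 ]
R3 → R3 − R1
  [ 1   0  0   3 ]
  [ 0  -2  1   4 ]
  [ 0   2  0  -8 ]
R2 → -1/2·R2
  [ 1  0     0   3 ]
  [ 0  1  -1/2  -2 ]
  [ 0  2     0  -8 ]
R3 → R3 − 2·R2
  [ 1  0     0   3 ]
  [ 0  1  -1/2  -2 ]
  [ 0  0     1  -4 ]
R2 → R2 + 1/2·R3
  [ 1  0  0   3 ]
  [ 0  1  0  -4 ]
  [ 0  0  1  -4 ]

[[1, 0, 0, 3], [0, 1, 0, -4], [0, 0, 1, -4]]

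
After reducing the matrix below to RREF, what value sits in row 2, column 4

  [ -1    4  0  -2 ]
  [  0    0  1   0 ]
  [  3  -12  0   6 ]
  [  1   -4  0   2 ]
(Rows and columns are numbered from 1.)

0

R1 := -1·R1
  [ 1   -4  0  2 ]
  [ 0    0  1  0 ]
  [ 3  -12  0  6 ]
  [ 1   -4  0  2 ]
R3 := R3 − 3·R1
  [ 1  -4  0  2 ]
  [ 0   0  1  0 ]
  [ 0   0  0  0 ]
  [ 1  -4  0  2 ]
R4 := R4 − R1
  [ 1  -4  0  2 ]
  [ 0   0  1  0 ]
  [ 0   0  0  0 ]
  [ 0   0  0  0 ]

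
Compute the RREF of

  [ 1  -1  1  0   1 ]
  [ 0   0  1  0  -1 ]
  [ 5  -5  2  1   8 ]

Subtract 5 times r1 from r3.
  [ 1  -1   1  0   1 ]
  [ 0   0   1  0  -1 ]
  [ 0   0  -3  1   3 ]
Add 3 times r2 to r3.
  [ 1  -1  1  0   1 ]
  [ 0   0  1  0  -1 ]
  [ 0   0  0  1   0 ]
Subtract r2 from r1.
  [ 1  -1  0  0   2 ]
  [ 0   0  1  0  -1 ]
  [ 0   0  0  1   0 ]

[[1, -1, 0, 0, 2], [0, 0, 1, 0, -1], [0, 0, 0, 1, 0]]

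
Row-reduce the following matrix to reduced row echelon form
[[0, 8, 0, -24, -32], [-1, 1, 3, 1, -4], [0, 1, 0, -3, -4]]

[[1, 0, -3, -4, 0], [0, 1, 0, -3, -4], [0, 0, 0, 0, 0]]

R1 <-> R2
  [ -1  1  3    1   -4 ]
  [  0  8  0  -24  -32 ]
  [  0  1  0   -3   -4 ]
R1 → -1·R1
  [ 1  -1  -3   -1    4 ]
  [ 0   8   0  -24  -32 ]
  [ 0   1   0   -3   -4 ]
R2 → 1/8·R2
  [ 1  -1  -3  -1   4 ]
  [ 0   1   0  -3  -4 ]
  [ 0   1   0  -3  -4 ]
R3 → R3 − R2
  [ 1  -1  -3  -1   4 ]
  [ 0   1   0  -3  -4 ]
  [ 0   0   0   0   0 ]
R1 → R1 + R2
  [ 1  0  -3  -4   0 ]
  [ 0  1   0  -3  -4 ]
  [ 0  0   0   0   0 ]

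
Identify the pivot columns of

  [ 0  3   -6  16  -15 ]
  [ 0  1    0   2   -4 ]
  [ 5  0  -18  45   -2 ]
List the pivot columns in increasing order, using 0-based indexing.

0, 1, 2

Swap ρ1 and ρ3.
  [ 5  0  -18  45   -2 ]
  [ 0  1    0   2   -4 ]
  [ 0  3   -6  16  -15 ]
Multiply ρ1 by 1/5.
  [ 1  0  -18/5   9  -2/5 ]
  [ 0  1      0   2    -4 ]
  [ 0  3     -6  16   -15 ]
Subtract 3 times ρ2 from ρ3.
  [ 1  0  -18/5   9  -2/5 ]
  [ 0  1      0   2    -4 ]
  [ 0  0     -6  10    -3 ]
Multiply ρ3 by -1/6.
  [ 1  0  -18/5     9  -2/5 ]
  [ 0  1      0     2    -4 ]
  [ 0  0      1  -5/3   1/2 ]
Add 18/5 times ρ3 to ρ1.
  [ 1  0  0     3  7/5 ]
  [ 0  1  0     2   -4 ]
  [ 0  0  1  -5/3  1/2 ]
Pivot columns are the columns containing a leading 1.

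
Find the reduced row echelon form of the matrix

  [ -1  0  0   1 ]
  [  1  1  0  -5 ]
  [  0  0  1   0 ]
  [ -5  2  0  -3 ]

r1 := -1·r1
  [  1  0  0  -1 ]
  [  1  1  0  -5 ]
  [  0  0  1   0 ]
  [ -5  2  0  -3 ]
r2 := r2 − r1
  [  1  0  0  -1 ]
  [  0  1  0  -4 ]
  [  0  0  1   0 ]
  [ -5  2  0  -3 ]
r4 := r4 + 5·r1
  [ 1  0  0  -1 ]
  [ 0  1  0  -4 ]
  [ 0  0  1   0 ]
  [ 0  2  0  -8 ]
r4 := r4 − 2·r2
  [ 1  0  0  -1 ]
  [ 0  1  0  -4 ]
  [ 0  0  1   0 ]
  [ 0  0  0   0 ]

[[1, 0, 0, -1], [0, 1, 0, -4], [0, 0, 1, 0], [0, 0, 0, 0]]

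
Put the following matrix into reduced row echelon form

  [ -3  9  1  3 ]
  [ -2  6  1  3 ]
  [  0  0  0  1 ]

ρ1 -> -1/3·ρ1
  [  1  -3  -1/3  -1 ]
  [ -2   6     1   3 ]
  [  0   0     0   1 ]
ρ2 -> ρ2 + 2·ρ1
  [ 1  -3  -1/3  -1 ]
  [ 0   0   1/3   1 ]
  [ 0   0     0   1 ]
ρ2 -> 3·ρ2
  [ 1  -3  -1/3  -1 ]
  [ 0   0     1   3 ]
  [ 0   0     0   1 ]
ρ2 -> ρ2 − 3·ρ3
  [ 1  -3  -1/3  -1 ]
  [ 0   0     1   0 ]
  [ 0   0     0   1 ]
ρ1 -> ρ1 + ρ3
  [ 1  -3  -1/3  0 ]
  [ 0   0     1  0 ]
  [ 0   0     0  1 ]
ρ1 -> ρ1 + 1/3·ρ2
  [ 1  -3  0  0 ]
  [ 0   0  1  0 ]
  [ 0   0  0  1 ]

[[1, -3, 0, 0], [0, 0, 1, 0], [0, 0, 0, 1]]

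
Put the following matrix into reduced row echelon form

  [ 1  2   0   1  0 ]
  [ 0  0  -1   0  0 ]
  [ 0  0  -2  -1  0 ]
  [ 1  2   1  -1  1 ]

[[1, 2, 0, 0, 0], [0, 0, 1, 0, 0], [0, 0, 0, 1, 0], [0, 0, 0, 0, 1]]

Subtract ρ1 from ρ4.
  [ 1  2   0   1  0 ]
  [ 0  0  -1   0  0 ]
  [ 0  0  -2  -1  0 ]
  [ 0  0   1  -2  1 ]
Multiply ρ2 by -1.
  [ 1  2   0   1  0 ]
  [ 0  0   1   0  0 ]
  [ 0  0  -2  -1  0 ]
  [ 0  0   1  -2  1 ]
Add 2 times ρ2 to ρ3.
  [ 1  2  0   1  0 ]
  [ 0  0  1   0  0 ]
  [ 0  0  0  -1  0 ]
  [ 0  0  1  -2  1 ]
Subtract ρ2 from ρ4.
  [ 1  2  0   1  0 ]
  [ 0  0  1   0  0 ]
  [ 0  0  0  -1  0 ]
  [ 0  0  0  -2  1 ]
Multiply ρ3 by -1.
  [ 1  2  0   1  0 ]
  [ 0  0  1   0  0 ]
  [ 0  0  0   1  0 ]
  [ 0  0  0  -2  1 ]
Add 2 times ρ3 to ρ4.
  [ 1  2  0  1  0 ]
  [ 0  0  1  0  0 ]
  [ 0  0  0  1  0 ]
  [ 0  0  0  0  1 ]
Subtract ρ3 from ρ1.
  [ 1  2  0  0  0 ]
  [ 0  0  1  0  0 ]
  [ 0  0  0  1  0 ]
  [ 0  0  0  0  1 ]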